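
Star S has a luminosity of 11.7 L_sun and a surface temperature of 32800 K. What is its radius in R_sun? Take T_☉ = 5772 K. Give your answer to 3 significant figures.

R/R_☉ = √(L/L_☉) / (T/T_☉)² = √(11.7) / (5.683)²
       = 3.421 / 32.29 = 0.1059.

0.106 R_sun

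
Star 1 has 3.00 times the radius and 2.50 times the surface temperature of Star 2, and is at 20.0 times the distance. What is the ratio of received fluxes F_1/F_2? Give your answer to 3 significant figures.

0.879

L_1/L_2 = (R_1/R_2)²(T_1/T_2)⁴ = (3.00)² × (2.50)⁴ = 351.6.
F_1/F_2 = (L_1/L_2)/(d_1/d_2)² = 351.6 / (20.0)² = 0.8789.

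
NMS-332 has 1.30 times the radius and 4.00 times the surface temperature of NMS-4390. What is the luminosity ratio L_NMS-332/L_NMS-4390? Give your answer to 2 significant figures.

From the Stefan–Boltzmann law, L ∝ R²T⁴, so
L_NMS-332/L_NMS-4390 = (R_NMS-332/R_NMS-4390)² (T_NMS-332/T_NMS-4390)⁴ = (1.30)² × (4.00)⁴ = 1.690 × 256.0 = 432.6.

4.3×10^2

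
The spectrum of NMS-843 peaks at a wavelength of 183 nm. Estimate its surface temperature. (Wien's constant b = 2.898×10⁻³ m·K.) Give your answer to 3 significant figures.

T = b/λ_max = 2.898×10⁻³ / (183×10⁻⁹) = 1.584×10^4 K.

1.58×10^4 K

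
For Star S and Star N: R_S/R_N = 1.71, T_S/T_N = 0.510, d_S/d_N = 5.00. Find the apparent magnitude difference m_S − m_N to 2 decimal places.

L_S/L_N = (1.71)²(0.510)⁴ = 0.1978.
F_S/F_N = (L_S/L_N)/(d_S/d_N)² = 0.1978/25.00 = 0.007913.
m_S − m_N = −2.5 log₁₀(0.007913) = 5.25.

5.25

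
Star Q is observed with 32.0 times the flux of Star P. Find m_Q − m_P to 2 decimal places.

m_Q − m_P = −2.5 log₁₀(F_Q/F_P) = −2.5 log₁₀(32.0) = −2.5 × (1.505) = -3.763.

-3.76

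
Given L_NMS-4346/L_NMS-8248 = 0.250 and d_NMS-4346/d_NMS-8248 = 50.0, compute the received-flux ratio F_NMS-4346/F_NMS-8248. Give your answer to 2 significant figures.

F = L/(4πd²), so F_NMS-4346/F_NMS-8248 = (L_NMS-4346/L_NMS-8248) / (d_NMS-4346/d_NMS-8248)²
= 0.250 / (50.0)² = 0.250 / 2500 = 1.000×10^-4.

1.0×10^-4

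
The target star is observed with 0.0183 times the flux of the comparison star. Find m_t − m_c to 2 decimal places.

m_t − m_c = −2.5 log₁₀(F_t/F_c) = −2.5 log₁₀(0.0183) = −2.5 × (-1.738) = 4.344.

4.34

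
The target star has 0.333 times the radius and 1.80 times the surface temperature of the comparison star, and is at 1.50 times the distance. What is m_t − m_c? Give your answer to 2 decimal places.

0.72

L_t/L_c = (0.333)²(1.80)⁴ = 1.164.
F_t/F_c = (L_t/L_c)/(d_t/d_c)² = 1.164/2.250 = 0.5174.
m_t − m_c = −2.5 log₁₀(0.5174) = 0.72.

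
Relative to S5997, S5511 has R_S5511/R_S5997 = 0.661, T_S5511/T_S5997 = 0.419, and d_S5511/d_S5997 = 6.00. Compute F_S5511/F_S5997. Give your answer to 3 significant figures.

L_S5511/L_S5997 = (R_S5511/R_S5997)²(T_S5511/T_S5997)⁴ = (0.661)² × (0.419)⁴ = 0.01347.
F_S5511/F_S5997 = (L_S5511/L_S5997)/(d_S5511/d_S5997)² = 0.01347 / (6.00)² = 3.741×10^-4.

3.74×10^-4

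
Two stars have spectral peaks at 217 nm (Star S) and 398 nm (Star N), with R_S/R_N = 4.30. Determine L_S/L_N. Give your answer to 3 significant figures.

Wien's law gives T ∝ 1/λ_max, so T_S/T_N = λ_N/λ_S = 398/217 = 1.834.
Then L ∝ R²T⁴ gives L_S/L_N = (4.30)² × (1.834)⁴ = 18.49 × 11.32 = 209.2.

209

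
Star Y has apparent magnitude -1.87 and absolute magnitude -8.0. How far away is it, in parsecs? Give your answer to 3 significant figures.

168 pc

m − M = 5 log₁₀(d/10 pc)
-1.87 − (-8.0) = 6.13 = 5 log₁₀(d/10)
d = 10 × 10^(6.13/5) = 10 × 10^1.226 = 168.3 pc.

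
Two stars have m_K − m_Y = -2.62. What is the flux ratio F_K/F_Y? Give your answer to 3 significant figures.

F_K/F_Y = 10^(−(m_K − m_Y)/2.5) = 10^(2.62/2.5) = 10^1.048 = 11.17.

11.2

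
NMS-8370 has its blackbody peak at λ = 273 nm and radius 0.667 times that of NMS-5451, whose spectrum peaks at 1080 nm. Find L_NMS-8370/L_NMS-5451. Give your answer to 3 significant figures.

Wien's law gives T ∝ 1/λ_max, so T_NMS-8370/T_NMS-5451 = λ_NMS-5451/λ_NMS-8370 = 1080/273 = 3.956.
Then L ∝ R²T⁴ gives L_NMS-8370/L_NMS-5451 = (0.667)² × (3.956)⁴ = 0.4449 × 244.9 = 109.0.

109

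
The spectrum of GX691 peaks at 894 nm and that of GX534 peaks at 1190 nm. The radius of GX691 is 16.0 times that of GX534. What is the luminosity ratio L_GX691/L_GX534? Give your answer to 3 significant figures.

804

Wien's law gives T ∝ 1/λ_max, so T_GX691/T_GX534 = λ_GX534/λ_GX691 = 1190/894 = 1.331.
Then L ∝ R²T⁴ gives L_GX691/L_GX534 = (16.0)² × (1.331)⁴ = 256.0 × 3.139 = 803.7.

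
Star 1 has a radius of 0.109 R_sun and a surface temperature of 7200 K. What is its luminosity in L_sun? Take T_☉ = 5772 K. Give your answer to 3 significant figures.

0.0288 L_sun

L/L_☉ = (R/R_☉)² (T/T_☉)⁴ = (0.109)² × (7200/5772)⁴
       = 0.01188 × (1.247)⁴ = 0.01188 × 2.421 = 0.02877.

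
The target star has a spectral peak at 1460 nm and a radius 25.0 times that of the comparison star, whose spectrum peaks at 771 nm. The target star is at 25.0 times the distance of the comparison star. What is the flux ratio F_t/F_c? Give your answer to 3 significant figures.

Wien's law: T_t/T_c = λ_c/λ_t = 771/1460 = 0.5281.
L_t/L_c = (R_t/R_c)²(T_t/T_c)⁴ = (25.0)²(0.5281)⁴ = 48.61.
F_t/F_c = (L_t/L_c)/(d_t/d_c)² = 48.61/(25.0)² = 0.07777.

0.0778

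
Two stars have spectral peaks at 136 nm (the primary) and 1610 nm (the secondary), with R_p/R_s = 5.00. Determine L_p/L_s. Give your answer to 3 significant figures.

4.91×10^5

Wien's law gives T ∝ 1/λ_max, so T_p/T_s = λ_s/λ_p = 1610/136 = 11.84.
Then L ∝ R²T⁴ gives L_p/L_s = (5.00)² × (11.84)⁴ = 25.00 × 1.964×10^4 = 4.910×10^5.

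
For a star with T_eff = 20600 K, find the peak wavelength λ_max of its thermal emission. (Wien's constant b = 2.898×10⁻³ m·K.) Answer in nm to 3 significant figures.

λ_max = b/T = 2.898×10⁻³ / 20600 = 1.41×10^-7 m = 140.7 nm.

141 nm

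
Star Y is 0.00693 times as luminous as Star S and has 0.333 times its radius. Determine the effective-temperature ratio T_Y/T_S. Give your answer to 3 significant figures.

L ∝ R²T⁴ gives T ∝ (L/R²)^(1/4), so
T_Y/T_S = (0.00693 / 0.333²)^(1/4) = (0.06249)^(1/4) = 0.5000.

0.500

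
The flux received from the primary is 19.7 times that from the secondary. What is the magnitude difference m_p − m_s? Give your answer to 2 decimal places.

m_p − m_s = −2.5 log₁₀(F_p/F_s) = −2.5 log₁₀(19.7) = −2.5 × (1.294) = -3.236.

-3.24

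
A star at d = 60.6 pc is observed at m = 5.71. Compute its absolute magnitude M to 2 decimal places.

M = m − 5 log₁₀(d/10 pc) = 5.71 − 5 log₁₀(60.6/10)
  = 5.71 − 5 × 0.782 = 5.71 − 3.91 = 1.80.

1.80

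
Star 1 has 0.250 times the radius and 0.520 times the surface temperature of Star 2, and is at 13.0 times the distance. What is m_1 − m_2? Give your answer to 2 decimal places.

11.42

L_1/L_2 = (0.250)²(0.520)⁴ = 0.004570.
F_1/F_2 = (L_1/L_2)/(d_1/d_2)² = 0.004570/169.0 = 2.704×10^-5.
m_1 − m_2 = −2.5 log₁₀(2.704×10^-5) = 11.42.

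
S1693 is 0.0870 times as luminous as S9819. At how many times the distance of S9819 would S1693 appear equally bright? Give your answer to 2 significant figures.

Equal flux requires L_S1693/d_S1693² = L_S9819/d_S9819², so d_S1693/d_S9819 = √(L_S1693/L_S9819)
= √(0.0870) = 0.2950.

0.29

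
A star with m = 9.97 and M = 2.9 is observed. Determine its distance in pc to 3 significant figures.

259 pc

m − M = 5 log₁₀(d/10 pc)
9.97 − (2.9) = 7.07 = 5 log₁₀(d/10)
d = 10 × 10^(7.07/5) = 10 × 10^1.414 = 259.4 pc.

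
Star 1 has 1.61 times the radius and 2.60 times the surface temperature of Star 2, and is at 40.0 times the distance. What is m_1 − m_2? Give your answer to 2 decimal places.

L_1/L_2 = (1.61)²(2.60)⁴ = 118.5.
F_1/F_2 = (L_1/L_2)/(d_1/d_2)² = 118.5/1600 = 0.07403.
m_1 − m_2 = −2.5 log₁₀(0.07403) = 2.83.

2.83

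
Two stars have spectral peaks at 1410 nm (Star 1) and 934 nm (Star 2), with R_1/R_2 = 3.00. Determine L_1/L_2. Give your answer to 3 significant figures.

1.73

Wien's law gives T ∝ 1/λ_max, so T_1/T_2 = λ_2/λ_1 = 934/1410 = 0.6624.
Then L ∝ R²T⁴ gives L_1/L_2 = (3.00)² × (0.6624)⁴ = 9.000 × 0.1925 = 1.733.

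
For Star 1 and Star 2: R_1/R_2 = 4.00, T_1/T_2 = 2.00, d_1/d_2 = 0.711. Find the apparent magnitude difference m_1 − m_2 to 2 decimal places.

L_1/L_2 = (4.00)²(2.00)⁴ = 256.0.
F_1/F_2 = (L_1/L_2)/(d_1/d_2)² = 256.0/0.5055 = 506.4.
m_1 − m_2 = −2.5 log₁₀(506.4) = -6.76.

-6.76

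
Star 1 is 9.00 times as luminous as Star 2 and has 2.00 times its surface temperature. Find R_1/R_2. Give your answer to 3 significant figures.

0.750

L ∝ R²T⁴ gives R ∝ √L / T², so
R_1/R_2 = √(9.00) / (2.00)² = 3.000 / 4.000 = 0.7500.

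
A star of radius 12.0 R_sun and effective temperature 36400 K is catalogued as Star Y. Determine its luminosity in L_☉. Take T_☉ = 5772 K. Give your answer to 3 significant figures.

2.28×10^5 L_☉

L/L_☉ = (R/R_☉)² (T/T_☉)⁴ = (12.0)² × (36400/5772)⁴
       = 144.0 × (6.306)⁴ = 144.0 × 1582 = 2.278×10^5.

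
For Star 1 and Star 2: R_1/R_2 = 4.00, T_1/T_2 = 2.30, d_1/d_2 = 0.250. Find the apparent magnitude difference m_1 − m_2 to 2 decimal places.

-9.64

L_1/L_2 = (4.00)²(2.30)⁴ = 447.7.
F_1/F_2 = (L_1/L_2)/(d_1/d_2)² = 447.7/0.06250 = 7164.
m_1 − m_2 = −2.5 log₁₀(7164) = -9.64.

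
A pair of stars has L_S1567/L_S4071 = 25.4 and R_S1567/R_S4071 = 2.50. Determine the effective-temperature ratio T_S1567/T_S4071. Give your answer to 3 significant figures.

L ∝ R²T⁴ gives T ∝ (L/R²)^(1/4), so
T_S1567/T_S4071 = (25.4 / 2.50²)^(1/4) = (4.064)^(1/4) = 1.420.

1.42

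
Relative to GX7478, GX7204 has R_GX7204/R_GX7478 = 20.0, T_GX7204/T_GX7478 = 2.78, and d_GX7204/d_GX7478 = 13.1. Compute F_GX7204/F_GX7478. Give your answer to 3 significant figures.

L_GX7204/L_GX7478 = (R_GX7204/R_GX7478)²(T_GX7204/T_GX7478)⁴ = (20.0)² × (2.78)⁴ = 2.389×10^4.
F_GX7204/F_GX7478 = (L_GX7204/L_GX7478)/(d_GX7204/d_GX7478)² = 2.389×10^4 / (13.1)² = 139.2.

139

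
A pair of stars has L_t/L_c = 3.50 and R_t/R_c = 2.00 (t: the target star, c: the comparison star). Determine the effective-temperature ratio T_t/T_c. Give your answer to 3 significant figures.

L ∝ R²T⁴ gives T ∝ (L/R²)^(1/4), so
T_t/T_c = (3.50 / 2.00²)^(1/4) = (0.8750)^(1/4) = 0.9672.

0.967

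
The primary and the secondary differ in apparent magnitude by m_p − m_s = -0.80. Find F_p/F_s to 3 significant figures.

2.09

F_p/F_s = 10^(−(m_p − m_s)/2.5) = 10^(0.80/2.5) = 10^0.320 = 2.089.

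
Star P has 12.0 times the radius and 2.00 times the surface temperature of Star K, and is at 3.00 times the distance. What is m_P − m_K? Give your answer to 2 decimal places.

L_P/L_K = (12.0)²(2.00)⁴ = 2304.
F_P/F_K = (L_P/L_K)/(d_P/d_K)² = 2304/9.000 = 256.0.
m_P − m_K = −2.5 log₁₀(256.0) = -6.02.

-6.02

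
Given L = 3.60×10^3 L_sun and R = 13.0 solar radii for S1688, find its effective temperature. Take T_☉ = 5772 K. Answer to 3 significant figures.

1.24×10^4 K

T/T_☉ = (L/L_☉)^(1/4) / (R/R_☉)^(1/2)
T = 5772 × (3.60×10^3)^(1/4) / √(13.0) = 5772 × 7.746 / 3.606 = 1.240×10^4 K.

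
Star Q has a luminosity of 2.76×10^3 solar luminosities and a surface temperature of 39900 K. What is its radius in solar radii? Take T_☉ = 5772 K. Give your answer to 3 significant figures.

R/R_☉ = √(L/L_☉) / (T/T_☉)² = √(2.76×10^3) / (6.913)²
       = 52.54 / 47.79 = 1.099.

1.10 solar radii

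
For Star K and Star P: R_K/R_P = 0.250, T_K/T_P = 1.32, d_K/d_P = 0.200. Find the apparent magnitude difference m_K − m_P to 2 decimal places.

L_K/L_P = (0.250)²(1.32)⁴ = 0.1897.
F_K/F_P = (L_K/L_P)/(d_K/d_P)² = 0.1897/0.04000 = 4.744.
m_K − m_P = −2.5 log₁₀(4.744) = -1.69.

-1.69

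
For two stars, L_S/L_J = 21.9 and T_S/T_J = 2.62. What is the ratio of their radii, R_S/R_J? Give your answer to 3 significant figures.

0.682

L ∝ R²T⁴ gives R ∝ √L / T², so
R_S/R_J = √(21.9) / (2.62)² = 4.680 / 6.864 = 0.6817.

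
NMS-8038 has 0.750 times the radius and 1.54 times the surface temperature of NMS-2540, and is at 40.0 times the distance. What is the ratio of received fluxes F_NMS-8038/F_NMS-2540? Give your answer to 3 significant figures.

0.00198

L_NMS-8038/L_NMS-2540 = (R_NMS-8038/R_NMS-2540)²(T_NMS-8038/T_NMS-2540)⁴ = (0.750)² × (1.54)⁴ = 3.164.
F_NMS-8038/F_NMS-2540 = (L_NMS-8038/L_NMS-2540)/(d_NMS-8038/d_NMS-2540)² = 3.164 / (40.0)² = 0.001977.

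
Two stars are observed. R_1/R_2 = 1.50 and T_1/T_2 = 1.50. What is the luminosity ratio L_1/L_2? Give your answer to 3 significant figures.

From the Stefan–Boltzmann law, L ∝ R²T⁴, so
L_1/L_2 = (R_1/R_2)² (T_1/T_2)⁴ = (1.50)² × (1.50)⁴ = 2.250 × 5.062 = 11.39.

11.4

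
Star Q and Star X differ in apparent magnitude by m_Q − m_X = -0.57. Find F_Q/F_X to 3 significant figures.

1.69

F_Q/F_X = 10^(−(m_Q − m_X)/2.5) = 10^(0.57/2.5) = 10^0.228 = 1.690.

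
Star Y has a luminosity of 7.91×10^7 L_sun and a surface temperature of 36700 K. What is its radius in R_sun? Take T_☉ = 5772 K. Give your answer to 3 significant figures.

R/R_☉ = √(L/L_☉) / (T/T_☉)² = √(7.91×10^7) / (6.358)²
       = 8894 / 40.43 = 220.0.

220 R_sun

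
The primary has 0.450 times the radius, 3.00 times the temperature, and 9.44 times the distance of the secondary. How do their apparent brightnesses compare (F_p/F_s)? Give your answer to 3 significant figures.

L_p/L_s = (R_p/R_s)²(T_p/T_s)⁴ = (0.450)² × (3.00)⁴ = 16.40.
F_p/F_s = (L_p/L_s)/(d_p/d_s)² = 16.40 / (9.44)² = 0.1841.

0.184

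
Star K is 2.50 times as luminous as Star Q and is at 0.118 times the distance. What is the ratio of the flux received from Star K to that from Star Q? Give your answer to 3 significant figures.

180

F = L/(4πd²), so F_K/F_Q = (L_K/L_Q) / (d_K/d_Q)²
= 2.50 / (0.118)² = 2.50 / 0.01392 = 179.5.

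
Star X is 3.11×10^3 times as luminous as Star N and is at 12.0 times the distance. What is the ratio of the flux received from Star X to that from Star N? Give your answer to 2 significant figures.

22

F = L/(4πd²), so F_X/F_N = (L_X/L_N) / (d_X/d_N)²
= 3.11×10^3 / (12.0)² = 3.11×10^3 / 144.0 = 21.60.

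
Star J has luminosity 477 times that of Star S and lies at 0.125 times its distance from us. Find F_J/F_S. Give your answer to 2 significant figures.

F = L/(4πd²), so F_J/F_S = (L_J/L_S) / (d_J/d_S)²
= 477 / (0.125)² = 477 / 0.01562 = 3.053×10^4.

3.1×10^4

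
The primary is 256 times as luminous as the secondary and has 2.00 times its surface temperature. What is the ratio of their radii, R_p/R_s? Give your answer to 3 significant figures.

4.00

L ∝ R²T⁴ gives R ∝ √L / T², so
R_p/R_s = √(256) / (2.00)² = 16.00 / 4.000 = 4.000.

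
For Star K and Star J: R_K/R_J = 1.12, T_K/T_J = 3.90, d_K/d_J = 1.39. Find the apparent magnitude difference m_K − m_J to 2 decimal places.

-5.44

L_K/L_J = (1.12)²(3.90)⁴ = 290.2.
F_K/F_J = (L_K/L_J)/(d_K/d_J)² = 290.2/1.932 = 150.2.
m_K − m_J = −2.5 log₁₀(150.2) = -5.44.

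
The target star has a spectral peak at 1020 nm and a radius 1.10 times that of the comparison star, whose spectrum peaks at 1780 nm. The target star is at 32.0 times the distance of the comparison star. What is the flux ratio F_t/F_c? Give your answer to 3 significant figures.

Wien's law: T_t/T_c = λ_c/λ_t = 1780/1020 = 1.745.
L_t/L_c = (R_t/R_c)²(T_t/T_c)⁴ = (1.10)²(1.745)⁴ = 11.22.
F_t/F_c = (L_t/L_c)/(d_t/d_c)² = 11.22/(32.0)² = 0.01096.

0.0110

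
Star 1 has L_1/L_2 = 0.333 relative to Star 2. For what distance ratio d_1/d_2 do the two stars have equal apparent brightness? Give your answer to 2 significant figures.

Equal flux requires L_1/d_1² = L_2/d_2², so d_1/d_2 = √(L_1/L_2)
= √(0.333) = 0.5771.

0.58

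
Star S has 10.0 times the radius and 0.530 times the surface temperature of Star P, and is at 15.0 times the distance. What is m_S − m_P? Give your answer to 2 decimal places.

3.64

L_S/L_P = (10.0)²(0.530)⁴ = 7.890.
F_S/F_P = (L_S/L_P)/(d_S/d_P)² = 7.890/225.0 = 0.03507.
m_S − m_P = −2.5 log₁₀(0.03507) = 3.64.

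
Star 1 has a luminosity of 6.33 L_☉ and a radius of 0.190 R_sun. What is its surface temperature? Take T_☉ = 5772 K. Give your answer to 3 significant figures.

2.10×10^4 K

T/T_☉ = (L/L_☉)^(1/4) / (R/R_☉)^(1/2)
T = 5772 × (6.33)^(1/4) / √(0.190) = 5772 × 1.586 / 0.4359 = 2.100×10^4 K.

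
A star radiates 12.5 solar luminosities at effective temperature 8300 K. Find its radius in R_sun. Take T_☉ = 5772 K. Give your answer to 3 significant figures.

R/R_☉ = √(L/L_☉) / (T/T_☉)² = √(12.5) / (1.438)²
       = 3.536 / 2.068 = 1.710.

1.71 R_sun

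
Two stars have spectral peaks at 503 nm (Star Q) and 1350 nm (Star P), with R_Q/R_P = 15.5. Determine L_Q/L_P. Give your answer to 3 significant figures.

Wien's law gives T ∝ 1/λ_max, so T_Q/T_P = λ_P/λ_Q = 1350/503 = 2.684.
Then L ∝ R²T⁴ gives L_Q/L_P = (15.5)² × (2.684)⁴ = 240.2 × 51.89 = 1.247×10^4.

1.25×10^4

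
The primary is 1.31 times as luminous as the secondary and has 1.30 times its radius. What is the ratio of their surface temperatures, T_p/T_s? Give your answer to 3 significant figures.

L ∝ R²T⁴ gives T ∝ (L/R²)^(1/4), so
T_p/T_s = (1.31 / 1.30²)^(1/4) = (0.7751)^(1/4) = 0.9383.

0.938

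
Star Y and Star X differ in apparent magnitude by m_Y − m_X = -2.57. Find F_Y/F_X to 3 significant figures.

F_Y/F_X = 10^(−(m_Y − m_X)/2.5) = 10^(2.57/2.5) = 10^1.028 = 10.67.

10.7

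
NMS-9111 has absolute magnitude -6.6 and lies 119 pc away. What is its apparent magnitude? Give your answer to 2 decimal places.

-1.22

m = M + 5 log₁₀(d/10 pc) = -6.6 + 5 log₁₀(119/10)
  = -6.6 + 5 × 1.076 = -6.6 + 5.38 = -1.22.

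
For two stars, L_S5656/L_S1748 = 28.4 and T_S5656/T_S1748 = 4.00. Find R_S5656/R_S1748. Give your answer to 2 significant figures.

L ∝ R²T⁴ gives R ∝ √L / T², so
R_S5656/R_S1748 = √(28.4) / (4.00)² = 5.329 / 16.00 = 0.3331.

0.33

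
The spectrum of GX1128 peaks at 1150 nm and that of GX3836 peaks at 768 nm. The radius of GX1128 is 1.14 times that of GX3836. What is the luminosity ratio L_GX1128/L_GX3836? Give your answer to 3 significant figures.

Wien's law gives T ∝ 1/λ_max, so T_GX1128/T_GX3836 = λ_GX3836/λ_GX1128 = 768/1150 = 0.6678.
Then L ∝ R²T⁴ gives L_GX1128/L_GX3836 = (1.14)² × (0.6678)⁴ = 1.300 × 0.1989 = 0.2585.

0.259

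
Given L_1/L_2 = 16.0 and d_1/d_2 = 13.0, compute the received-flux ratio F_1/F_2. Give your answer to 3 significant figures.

0.0947

F = L/(4πd²), so F_1/F_2 = (L_1/L_2) / (d_1/d_2)²
= 16.0 / (13.0)² = 16.0 / 169.0 = 0.09467.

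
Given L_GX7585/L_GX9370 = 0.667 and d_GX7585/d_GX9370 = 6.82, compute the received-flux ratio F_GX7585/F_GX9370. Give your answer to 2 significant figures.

F = L/(4πd²), so F_GX7585/F_GX9370 = (L_GX7585/L_GX9370) / (d_GX7585/d_GX9370)²
= 0.667 / (6.82)² = 0.667 / 46.51 = 0.01434.

0.014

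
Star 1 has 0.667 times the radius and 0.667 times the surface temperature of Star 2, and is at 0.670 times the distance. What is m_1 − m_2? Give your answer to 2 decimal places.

1.77

L_1/L_2 = (0.667)²(0.667)⁴ = 0.08806.
F_1/F_2 = (L_1/L_2)/(d_1/d_2)² = 0.08806/0.4489 = 0.1962.
m_1 − m_2 = −2.5 log₁₀(0.1962) = 1.77.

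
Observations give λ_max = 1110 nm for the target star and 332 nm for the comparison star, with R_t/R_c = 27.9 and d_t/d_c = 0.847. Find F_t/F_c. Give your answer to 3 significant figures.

8.68

Wien's law: T_t/T_c = λ_c/λ_t = 332/1110 = 0.2991.
L_t/L_c = (R_t/R_c)²(T_t/T_c)⁴ = (27.9)²(0.2991)⁴ = 6.230.
F_t/F_c = (L_t/L_c)/(d_t/d_c)² = 6.230/(0.847)² = 8.684.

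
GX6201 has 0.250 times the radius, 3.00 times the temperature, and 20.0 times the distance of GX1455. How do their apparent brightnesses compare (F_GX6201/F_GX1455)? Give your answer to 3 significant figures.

0.0127

L_GX6201/L_GX1455 = (R_GX6201/R_GX1455)²(T_GX6201/T_GX1455)⁴ = (0.250)² × (3.00)⁴ = 5.062.
F_GX6201/F_GX1455 = (L_GX6201/L_GX1455)/(d_GX6201/d_GX1455)² = 5.062 / (20.0)² = 0.01266.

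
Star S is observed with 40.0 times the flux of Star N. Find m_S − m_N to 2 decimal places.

m_S − m_N = −2.5 log₁₀(F_S/F_N) = −2.5 log₁₀(40.0) = −2.5 × (1.602) = -4.005.

-4.01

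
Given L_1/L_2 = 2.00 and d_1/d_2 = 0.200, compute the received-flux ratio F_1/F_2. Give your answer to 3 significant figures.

50.0

F = L/(4πd²), so F_1/F_2 = (L_1/L_2) / (d_1/d_2)²
= 2.00 / (0.200)² = 2.00 / 0.04000 = 50.00.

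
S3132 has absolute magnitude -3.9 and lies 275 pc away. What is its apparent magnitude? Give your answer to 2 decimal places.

m = M + 5 log₁₀(d/10 pc) = -3.9 + 5 log₁₀(275/10)
  = -3.9 + 5 × 1.439 = -3.9 + 7.20 = 3.30.

3.30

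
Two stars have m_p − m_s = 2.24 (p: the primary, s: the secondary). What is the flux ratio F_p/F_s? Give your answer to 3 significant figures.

F_p/F_s = 10^(−(m_p − m_s)/2.5) = 10^(-2.24/2.5) = 10^-0.896 = 0.1271.

0.127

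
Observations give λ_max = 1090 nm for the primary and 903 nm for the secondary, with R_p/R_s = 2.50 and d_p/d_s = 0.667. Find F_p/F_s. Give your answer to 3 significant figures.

6.62

Wien's law: T_p/T_s = λ_s/λ_p = 903/1090 = 0.8284.
L_p/L_s = (R_p/R_s)²(T_p/T_s)⁴ = (2.50)²(0.8284)⁴ = 2.944.
F_p/F_s = (L_p/L_s)/(d_p/d_s)² = 2.944/(0.667)² = 6.617.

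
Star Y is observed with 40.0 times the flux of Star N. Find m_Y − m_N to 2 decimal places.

m_Y − m_N = −2.5 log₁₀(F_Y/F_N) = −2.5 log₁₀(40.0) = −2.5 × (1.602) = -4.005.

-4.01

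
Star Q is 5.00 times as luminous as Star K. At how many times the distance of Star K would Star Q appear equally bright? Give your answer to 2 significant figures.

2.2

Equal flux requires L_Q/d_Q² = L_K/d_K², so d_Q/d_K = √(L_Q/L_K)
= √(5.00) = 2.236.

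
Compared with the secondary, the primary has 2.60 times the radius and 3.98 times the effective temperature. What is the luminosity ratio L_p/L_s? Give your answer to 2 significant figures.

1.7×10^3

From the Stefan–Boltzmann law, L ∝ R²T⁴, so
L_p/L_s = (R_p/R_s)² (T_p/T_s)⁴ = (2.60)² × (3.98)⁴ = 6.760 × 250.9 = 1696.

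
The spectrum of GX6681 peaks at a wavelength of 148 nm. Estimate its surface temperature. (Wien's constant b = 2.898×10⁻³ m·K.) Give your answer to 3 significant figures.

T = b/λ_max = 2.898×10⁻³ / (148×10⁻⁹) = 1.958×10^4 K.

1.96×10^4 K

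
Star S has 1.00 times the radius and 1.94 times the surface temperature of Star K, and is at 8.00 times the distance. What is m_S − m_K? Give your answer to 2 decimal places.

L_S/L_K = (1.00)²(1.94)⁴ = 14.16.
F_S/F_K = (L_S/L_K)/(d_S/d_K)² = 14.16/64.00 = 0.2213.
m_S − m_K = −2.5 log₁₀(0.2213) = 1.64.

1.64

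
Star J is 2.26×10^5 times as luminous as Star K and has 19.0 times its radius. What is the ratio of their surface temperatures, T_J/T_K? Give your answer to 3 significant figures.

5.00

L ∝ R²T⁴ gives T ∝ (L/R²)^(1/4), so
T_J/T_K = (2.26×10^5 / 19.0²)^(1/4) = (626.0)^(1/4) = 5.002.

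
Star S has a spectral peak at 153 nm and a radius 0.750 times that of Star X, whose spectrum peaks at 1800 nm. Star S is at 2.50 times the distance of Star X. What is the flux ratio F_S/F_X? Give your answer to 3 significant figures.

1.72×10^3

Wien's law: T_S/T_X = λ_X/λ_S = 1800/153 = 11.76.
L_S/L_X = (R_S/R_X)²(T_S/T_X)⁴ = (0.750)²(11.76)⁴ = 1.078×10^4.
F_S/F_X = (L_S/L_X)/(d_S/d_X)² = 1.078×10^4/(2.50)² = 1724.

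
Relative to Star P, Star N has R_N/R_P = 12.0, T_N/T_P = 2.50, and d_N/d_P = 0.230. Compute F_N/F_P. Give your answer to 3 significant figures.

1.06×10^5

L_N/L_P = (R_N/R_P)²(T_N/T_P)⁴ = (12.0)² × (2.50)⁴ = 5625.
F_N/F_P = (L_N/L_P)/(d_N/d_P)² = 5625 / (0.230)² = 1.063×10^5.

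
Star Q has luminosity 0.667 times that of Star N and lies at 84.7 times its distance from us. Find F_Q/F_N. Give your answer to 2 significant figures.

9.3×10^-5

F = L/(4πd²), so F_Q/F_N = (L_Q/L_N) / (d_Q/d_N)²
= 0.667 / (84.7)² = 0.667 / 7174 = 9.297×10^-5.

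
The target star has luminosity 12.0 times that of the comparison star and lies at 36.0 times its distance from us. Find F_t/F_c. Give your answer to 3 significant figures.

0.00926

F = L/(4πd²), so F_t/F_c = (L_t/L_c) / (d_t/d_c)²
= 12.0 / (36.0)² = 12.0 / 1296 = 0.009259.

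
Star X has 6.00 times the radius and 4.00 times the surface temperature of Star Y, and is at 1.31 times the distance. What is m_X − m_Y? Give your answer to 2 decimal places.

L_X/L_Y = (6.00)²(4.00)⁴ = 9216.
F_X/F_Y = (L_X/L_Y)/(d_X/d_Y)² = 9216/1.716 = 5370.
m_X − m_Y = −2.5 log₁₀(5370) = -9.32.

-9.32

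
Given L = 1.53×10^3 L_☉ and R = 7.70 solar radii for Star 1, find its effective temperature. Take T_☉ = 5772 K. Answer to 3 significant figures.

T/T_☉ = (L/L_☉)^(1/4) / (R/R_☉)^(1/2)
T = 5772 × (1.53×10^3)^(1/4) / √(7.70) = 5772 × 6.254 / 2.775 = 1.301×10^4 K.

1.30×10^4 K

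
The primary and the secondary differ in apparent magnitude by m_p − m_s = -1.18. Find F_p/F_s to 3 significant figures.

2.96

F_p/F_s = 10^(−(m_p − m_s)/2.5) = 10^(1.18/2.5) = 10^0.472 = 2.965.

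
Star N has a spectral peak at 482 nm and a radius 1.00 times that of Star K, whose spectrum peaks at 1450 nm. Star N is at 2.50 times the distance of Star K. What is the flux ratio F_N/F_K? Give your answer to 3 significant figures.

Wien's law: T_N/T_K = λ_K/λ_N = 1450/482 = 3.008.
L_N/L_K = (R_N/R_K)²(T_N/T_K)⁴ = (1.00)²(3.008)⁴ = 81.90.
F_N/F_K = (L_N/L_K)/(d_N/d_K)² = 81.90/(2.50)² = 13.10.

13.1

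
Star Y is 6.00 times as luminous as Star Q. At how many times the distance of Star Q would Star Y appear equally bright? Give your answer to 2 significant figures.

2.4

Equal flux requires L_Y/d_Y² = L_Q/d_Q², so d_Y/d_Q = √(L_Y/L_Q)
= √(6.00) = 2.449.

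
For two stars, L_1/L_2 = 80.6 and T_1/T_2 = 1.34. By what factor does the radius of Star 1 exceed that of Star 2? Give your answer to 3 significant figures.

5.00

L ∝ R²T⁴ gives R ∝ √L / T², so
R_1/R_2 = √(80.6) / (1.34)² = 8.978 / 1.796 = 5.000.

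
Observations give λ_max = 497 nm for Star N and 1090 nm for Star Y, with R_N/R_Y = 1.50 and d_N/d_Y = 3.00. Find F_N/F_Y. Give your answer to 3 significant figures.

5.78

Wien's law: T_N/T_Y = λ_Y/λ_N = 1090/497 = 2.193.
L_N/L_Y = (R_N/R_Y)²(T_N/T_Y)⁴ = (1.50)²(2.193)⁴ = 52.06.
F_N/F_Y = (L_N/L_Y)/(d_N/d_Y)² = 52.06/(3.00)² = 5.784.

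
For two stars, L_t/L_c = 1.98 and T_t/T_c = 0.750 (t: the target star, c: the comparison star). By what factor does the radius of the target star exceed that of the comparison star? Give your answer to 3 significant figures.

L ∝ R²T⁴ gives R ∝ √L / T², so
R_t/R_c = √(1.98) / (0.750)² = 1.407 / 0.5625 = 2.502.

2.50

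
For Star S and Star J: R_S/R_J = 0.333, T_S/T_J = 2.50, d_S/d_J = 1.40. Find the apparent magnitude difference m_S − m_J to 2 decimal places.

L_S/L_J = (0.333)²(2.50)⁴ = 4.332.
F_S/F_J = (L_S/L_J)/(d_S/d_J)² = 4.332/1.960 = 2.210.
m_S − m_J = −2.5 log₁₀(2.210) = -0.86.

-0.86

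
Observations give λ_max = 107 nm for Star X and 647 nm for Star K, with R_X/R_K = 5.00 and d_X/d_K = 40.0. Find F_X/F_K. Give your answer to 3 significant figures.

Wien's law: T_X/T_K = λ_K/λ_X = 647/107 = 6.047.
L_X/L_K = (R_X/R_K)²(T_X/T_K)⁴ = (5.00)²(6.047)⁴ = 3.342×10^4.
F_X/F_K = (L_X/L_K)/(d_X/d_K)² = 3.342×10^4/(40.0)² = 20.89.

20.9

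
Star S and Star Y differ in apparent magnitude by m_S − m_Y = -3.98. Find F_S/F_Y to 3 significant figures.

39.1

F_S/F_Y = 10^(−(m_S − m_Y)/2.5) = 10^(3.98/2.5) = 10^1.592 = 39.08.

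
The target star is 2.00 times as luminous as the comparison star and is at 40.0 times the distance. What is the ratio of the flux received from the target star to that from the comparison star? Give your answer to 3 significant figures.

F = L/(4πd²), so F_t/F_c = (L_t/L_c) / (d_t/d_c)²
= 2.00 / (40.0)² = 2.00 / 1600 = 0.001250.

0.00125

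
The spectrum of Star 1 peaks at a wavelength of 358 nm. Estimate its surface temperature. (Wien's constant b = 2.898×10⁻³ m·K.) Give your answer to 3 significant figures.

8.09×10^3 K

T = b/λ_max = 2.898×10⁻³ / (358×10⁻⁹) = 8095 K.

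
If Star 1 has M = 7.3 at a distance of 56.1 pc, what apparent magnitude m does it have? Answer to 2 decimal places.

m = M + 5 log₁₀(d/10 pc) = 7.3 + 5 log₁₀(56.1/10)
  = 7.3 + 5 × 0.749 = 7.3 + 3.74 = 11.04.

11.04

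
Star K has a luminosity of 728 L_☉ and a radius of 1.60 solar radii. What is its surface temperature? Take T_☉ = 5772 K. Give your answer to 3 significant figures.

2.37×10^4 K

T/T_☉ = (L/L_☉)^(1/4) / (R/R_☉)^(1/2)
T = 5772 × (728)^(1/4) / √(1.60) = 5772 × 5.194 / 1.265 = 2.370×10^4 K.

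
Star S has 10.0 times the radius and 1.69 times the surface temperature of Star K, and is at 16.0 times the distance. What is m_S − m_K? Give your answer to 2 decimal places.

L_S/L_K = (10.0)²(1.69)⁴ = 815.7.
F_S/F_K = (L_S/L_K)/(d_S/d_K)² = 815.7/256.0 = 3.186.
m_S − m_K = −2.5 log₁₀(3.186) = -1.26.

-1.26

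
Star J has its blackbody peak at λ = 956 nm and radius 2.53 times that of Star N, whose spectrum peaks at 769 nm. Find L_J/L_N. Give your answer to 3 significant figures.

Wien's law gives T ∝ 1/λ_max, so T_J/T_N = λ_N/λ_J = 769/956 = 0.8044.
Then L ∝ R²T⁴ gives L_J/L_N = (2.53)² × (0.8044)⁴ = 6.401 × 0.4187 = 2.680.

2.68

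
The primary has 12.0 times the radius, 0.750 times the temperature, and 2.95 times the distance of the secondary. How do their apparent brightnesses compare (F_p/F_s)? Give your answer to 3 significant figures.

5.24

L_p/L_s = (R_p/R_s)²(T_p/T_s)⁴ = (12.0)² × (0.750)⁴ = 45.56.
F_p/F_s = (L_p/L_s)/(d_p/d_s)² = 45.56 / (2.95)² = 5.236.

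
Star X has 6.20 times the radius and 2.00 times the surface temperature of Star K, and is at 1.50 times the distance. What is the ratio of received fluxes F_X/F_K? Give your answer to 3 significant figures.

L_X/L_K = (R_X/R_K)²(T_X/T_K)⁴ = (6.20)² × (2.00)⁴ = 615.0.
F_X/F_K = (L_X/L_K)/(d_X/d_K)² = 615.0 / (1.50)² = 273.4.

273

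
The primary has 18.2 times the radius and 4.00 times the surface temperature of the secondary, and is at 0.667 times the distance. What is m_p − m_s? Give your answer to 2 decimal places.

-13.20

L_p/L_s = (18.2)²(4.00)⁴ = 8.480×10^4.
F_p/F_s = (L_p/L_s)/(d_p/d_s)² = 8.480×10^4/0.4449 = 1.906×10^5.
m_p − m_s = −2.5 log₁₀(1.906×10^5) = -13.20.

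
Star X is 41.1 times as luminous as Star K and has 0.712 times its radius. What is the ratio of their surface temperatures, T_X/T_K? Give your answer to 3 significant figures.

3.00

L ∝ R²T⁴ gives T ∝ (L/R²)^(1/4), so
T_X/T_K = (41.1 / 0.712²)^(1/4) = (81.07)^(1/4) = 3.001.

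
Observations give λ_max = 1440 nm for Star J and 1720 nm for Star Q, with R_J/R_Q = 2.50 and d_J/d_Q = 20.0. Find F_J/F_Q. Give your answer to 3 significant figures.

Wien's law: T_J/T_Q = λ_Q/λ_J = 1720/1440 = 1.194.
L_J/L_Q = (R_J/R_Q)²(T_J/T_Q)⁴ = (2.50)²(1.194)⁴ = 12.72.
F_J/F_Q = (L_J/L_Q)/(d_J/d_Q)² = 12.72/(20.0)² = 0.03180.

0.0318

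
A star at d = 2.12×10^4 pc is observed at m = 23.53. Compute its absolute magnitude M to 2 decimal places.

M = m − 5 log₁₀(d/10 pc) = 23.53 − 5 log₁₀(2.12×10^4/10)
  = 23.53 − 5 × 3.326 = 23.53 − 16.63 = 6.90.

6.90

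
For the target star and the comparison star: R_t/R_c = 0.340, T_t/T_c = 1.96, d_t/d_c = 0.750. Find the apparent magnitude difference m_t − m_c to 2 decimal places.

L_t/L_c = (0.340)²(1.96)⁴ = 1.706.
F_t/F_c = (L_t/L_c)/(d_t/d_c)² = 1.706/0.5625 = 3.033.
m_t − m_c = −2.5 log₁₀(3.033) = -1.20.

-1.20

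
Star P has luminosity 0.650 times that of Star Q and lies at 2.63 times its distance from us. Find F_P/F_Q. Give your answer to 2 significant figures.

F = L/(4πd²), so F_P/F_Q = (L_P/L_Q) / (d_P/d_Q)²
= 0.650 / (2.63)² = 0.650 / 6.917 = 0.09397.

0.094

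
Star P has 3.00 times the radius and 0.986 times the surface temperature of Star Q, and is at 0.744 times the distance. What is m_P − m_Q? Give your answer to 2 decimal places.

L_P/L_Q = (3.00)²(0.986)⁴ = 8.506.
F_P/F_Q = (L_P/L_Q)/(d_P/d_Q)² = 8.506/0.5535 = 15.37.
m_P − m_Q = −2.5 log₁₀(15.37) = -2.97.

-2.97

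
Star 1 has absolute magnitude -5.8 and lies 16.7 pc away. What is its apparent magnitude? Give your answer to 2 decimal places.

-4.69

m = M + 5 log₁₀(d/10 pc) = -5.8 + 5 log₁₀(16.7/10)
  = -5.8 + 5 × 0.223 = -5.8 + 1.11 = -4.69.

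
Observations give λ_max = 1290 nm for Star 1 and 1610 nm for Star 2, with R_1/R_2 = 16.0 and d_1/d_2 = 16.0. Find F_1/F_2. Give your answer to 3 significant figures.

2.43

Wien's law: T_1/T_2 = λ_2/λ_1 = 1610/1290 = 1.248.
L_1/L_2 = (R_1/R_2)²(T_1/T_2)⁴ = (16.0)²(1.248)⁴ = 621.1.
F_1/F_2 = (L_1/L_2)/(d_1/d_2)² = 621.1/(16.0)² = 2.426.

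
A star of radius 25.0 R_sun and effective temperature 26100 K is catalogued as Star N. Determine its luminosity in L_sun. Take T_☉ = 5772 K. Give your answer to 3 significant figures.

L/L_☉ = (R/R_☉)² (T/T_☉)⁴ = (25.0)² × (26100/5772)⁴
       = 625.0 × (4.522)⁴ = 625.0 × 418.1 = 2.613×10^5.

2.61×10^5 L_sun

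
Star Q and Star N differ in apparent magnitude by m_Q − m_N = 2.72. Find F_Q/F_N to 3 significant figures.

0.0817

F_Q/F_N = 10^(−(m_Q − m_N)/2.5) = 10^(-2.72/2.5) = 10^-1.088 = 0.08166.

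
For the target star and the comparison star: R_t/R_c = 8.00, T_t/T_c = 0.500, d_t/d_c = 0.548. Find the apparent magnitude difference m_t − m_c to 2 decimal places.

-2.81

L_t/L_c = (8.00)²(0.500)⁴ = 4.000.
F_t/F_c = (L_t/L_c)/(d_t/d_c)² = 4.000/0.3003 = 13.32.
m_t − m_c = −2.5 log₁₀(13.32) = -2.81.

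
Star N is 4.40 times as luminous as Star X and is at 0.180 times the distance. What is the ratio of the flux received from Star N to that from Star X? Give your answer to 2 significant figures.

1.4×10^2

F = L/(4πd²), so F_N/F_X = (L_N/L_X) / (d_N/d_X)²
= 4.40 / (0.180)² = 4.40 / 0.03240 = 135.8.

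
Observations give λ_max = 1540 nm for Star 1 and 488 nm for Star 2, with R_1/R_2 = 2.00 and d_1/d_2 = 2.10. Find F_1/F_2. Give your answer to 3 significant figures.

0.00915

Wien's law: T_1/T_2 = λ_2/λ_1 = 488/1540 = 0.3169.
L_1/L_2 = (R_1/R_2)²(T_1/T_2)⁴ = (2.00)²(0.3169)⁴ = 0.04033.
F_1/F_2 = (L_1/L_2)/(d_1/d_2)² = 0.04033/(2.10)² = 0.009146.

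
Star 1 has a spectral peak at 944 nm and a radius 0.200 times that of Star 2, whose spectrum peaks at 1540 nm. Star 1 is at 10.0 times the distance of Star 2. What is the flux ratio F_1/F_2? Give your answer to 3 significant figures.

0.00283

Wien's law: T_1/T_2 = λ_2/λ_1 = 1540/944 = 1.631.
L_1/L_2 = (R_1/R_2)²(T_1/T_2)⁴ = (0.200)²(1.631)⁴ = 0.2833.
F_1/F_2 = (L_1/L_2)/(d_1/d_2)² = 0.2833/(10.0)² = 0.002833.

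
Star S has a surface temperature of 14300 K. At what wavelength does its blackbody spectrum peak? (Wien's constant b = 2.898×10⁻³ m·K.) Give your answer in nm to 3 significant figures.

203 nm

λ_max = b/T = 2.898×10⁻³ / 14300 = 2.03×10^-7 m = 202.7 nm.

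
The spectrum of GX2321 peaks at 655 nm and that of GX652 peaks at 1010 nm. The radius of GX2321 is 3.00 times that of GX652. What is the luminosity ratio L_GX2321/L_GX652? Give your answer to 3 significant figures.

50.9

Wien's law gives T ∝ 1/λ_max, so T_GX2321/T_GX652 = λ_GX652/λ_GX2321 = 1010/655 = 1.542.
Then L ∝ R²T⁴ gives L_GX2321/L_GX652 = (3.00)² × (1.542)⁴ = 9.000 × 5.654 = 50.88.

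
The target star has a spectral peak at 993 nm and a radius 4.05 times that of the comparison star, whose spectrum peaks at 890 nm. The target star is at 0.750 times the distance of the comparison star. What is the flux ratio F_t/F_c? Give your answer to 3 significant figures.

Wien's law: T_t/T_c = λ_c/λ_t = 890/993 = 0.8963.
L_t/L_c = (R_t/R_c)²(T_t/T_c)⁴ = (4.05)²(0.8963)⁴ = 10.58.
F_t/F_c = (L_t/L_c)/(d_t/d_c)² = 10.58/(0.750)² = 18.82.

18.8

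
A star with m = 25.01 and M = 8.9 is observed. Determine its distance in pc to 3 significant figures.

m − M = 5 log₁₀(d/10 pc)
25.01 − (8.9) = 16.11 = 5 log₁₀(d/10)
d = 10 × 10^(16.11/5) = 10 × 10^3.222 = 1.667×10^4 pc.

1.67×10^4 pc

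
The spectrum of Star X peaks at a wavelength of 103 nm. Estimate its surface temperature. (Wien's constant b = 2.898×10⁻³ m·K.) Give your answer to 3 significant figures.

2.81×10^4 K

T = b/λ_max = 2.898×10⁻³ / (103×10⁻⁹) = 2.814×10^4 K.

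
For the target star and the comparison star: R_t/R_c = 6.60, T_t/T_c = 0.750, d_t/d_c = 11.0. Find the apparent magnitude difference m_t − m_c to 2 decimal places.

2.36

L_t/L_c = (6.60)²(0.750)⁴ = 13.78.
F_t/F_c = (L_t/L_c)/(d_t/d_c)² = 13.78/121.0 = 0.1139.
m_t − m_c = −2.5 log₁₀(0.1139) = 2.36.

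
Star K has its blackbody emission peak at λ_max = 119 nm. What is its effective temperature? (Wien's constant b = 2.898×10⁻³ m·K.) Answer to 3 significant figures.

2.44×10^4 K

T = b/λ_max = 2.898×10⁻³ / (119×10⁻⁹) = 2.435×10^4 K.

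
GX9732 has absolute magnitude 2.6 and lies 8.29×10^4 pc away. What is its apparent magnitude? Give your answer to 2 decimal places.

22.19

m = M + 5 log₁₀(d/10 pc) = 2.6 + 5 log₁₀(8.29×10^4/10)
  = 2.6 + 5 × 3.919 = 2.6 + 19.59 = 22.19.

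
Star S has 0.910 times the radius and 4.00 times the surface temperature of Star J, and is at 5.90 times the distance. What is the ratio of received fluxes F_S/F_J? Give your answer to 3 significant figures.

6.09

L_S/L_J = (R_S/R_J)²(T_S/T_J)⁴ = (0.910)² × (4.00)⁴ = 212.0.
F_S/F_J = (L_S/L_J)/(d_S/d_J)² = 212.0 / (5.90)² = 6.090.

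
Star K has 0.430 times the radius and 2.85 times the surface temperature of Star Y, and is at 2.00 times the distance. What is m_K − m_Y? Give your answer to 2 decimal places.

L_K/L_Y = (0.430)²(2.85)⁴ = 12.20.
F_K/F_Y = (L_K/L_Y)/(d_K/d_Y)² = 12.20/4.000 = 3.050.
m_K − m_Y = −2.5 log₁₀(3.050) = -1.21.

-1.21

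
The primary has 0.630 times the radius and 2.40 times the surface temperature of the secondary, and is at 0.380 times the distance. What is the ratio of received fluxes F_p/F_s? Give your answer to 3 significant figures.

L_p/L_s = (R_p/R_s)²(T_p/T_s)⁴ = (0.630)² × (2.40)⁴ = 13.17.
F_p/F_s = (L_p/L_s)/(d_p/d_s)² = 13.17 / (0.380)² = 91.19.

91.2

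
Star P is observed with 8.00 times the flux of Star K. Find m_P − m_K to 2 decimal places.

-2.26

m_P − m_K = −2.5 log₁₀(F_P/F_K) = −2.5 log₁₀(8.00) = −2.5 × (0.903) = -2.258.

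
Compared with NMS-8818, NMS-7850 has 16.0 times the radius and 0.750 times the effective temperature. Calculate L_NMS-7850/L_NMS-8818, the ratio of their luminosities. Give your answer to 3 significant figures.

81.0

From the Stefan–Boltzmann law, L ∝ R²T⁴, so
L_NMS-7850/L_NMS-8818 = (R_NMS-7850/R_NMS-8818)² (T_NMS-7850/T_NMS-8818)⁴ = (16.0)² × (0.750)⁴ = 256.0 × 0.3164 = 81.00.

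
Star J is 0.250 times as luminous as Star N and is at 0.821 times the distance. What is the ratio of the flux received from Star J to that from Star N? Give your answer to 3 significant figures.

0.371

F = L/(4πd²), so F_J/F_N = (L_J/L_N) / (d_J/d_N)²
= 0.250 / (0.821)² = 0.250 / 0.6740 = 0.3709.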